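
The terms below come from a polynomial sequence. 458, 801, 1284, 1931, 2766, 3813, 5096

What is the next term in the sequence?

343  483  647  835  1047  1283
140  164  188  212  236
24  24  24  24
Constant third difference = 24, so extend:
236 + 24 = 260;  1283 + 260 = 1543;  5096 + 1543 = 6639

6639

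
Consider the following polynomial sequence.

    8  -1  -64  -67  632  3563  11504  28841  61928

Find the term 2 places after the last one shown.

-9 , -63 , -3 , 699 , 2931 , 7941 , 17337 , 33087
-54 , 60 , 702 , 2232 , 5010 , 9396 , 15750
114 , 642 , 1530 , 2778 , 4386 , 6354
528 , 888 , 1248 , 1608 , 1968
360 , 360 , 360 , 360
Constant fifth difference = 360, so extend:
1968 + 360 = 2328;  6354 + 2328 = 8682;  15750 + 8682 = 24432;  33087 + 24432 = 57519;  61928 + 57519 = 119447
2328 + 360 = 2688;  8682 + 2688 = 11370;  24432 + 11370 = 35802;  57519 + 35802 = 93321;  119447 + 93321 = 212768

212768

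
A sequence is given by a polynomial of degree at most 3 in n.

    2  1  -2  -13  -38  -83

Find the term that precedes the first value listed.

D1: -1  -3  -11  -25  -45
D2: -2  -8  -14  -20
D3: -6  -6  -6
The third differences are constant at -6.
Work back: -2 + 6 = 4;  -1 − 4 = -5;  2 + 5 = 7

7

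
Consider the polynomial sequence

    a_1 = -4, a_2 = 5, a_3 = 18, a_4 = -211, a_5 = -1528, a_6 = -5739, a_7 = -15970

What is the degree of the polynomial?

5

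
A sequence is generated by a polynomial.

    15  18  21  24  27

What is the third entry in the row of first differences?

3

Δ: 3, 3, 3, 3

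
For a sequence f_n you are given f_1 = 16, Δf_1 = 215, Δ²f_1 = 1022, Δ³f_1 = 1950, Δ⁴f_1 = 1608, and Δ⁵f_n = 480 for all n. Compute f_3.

1468

Build the table forward from the leading diagonal:
D5: 480, 480, 480
D4: 1608, 2088, 2568
D3: 1950, 3558, 5646
D2: 1022, 2972, 6530
D1: 215, 1237, 4209
f: 16, 231, 1468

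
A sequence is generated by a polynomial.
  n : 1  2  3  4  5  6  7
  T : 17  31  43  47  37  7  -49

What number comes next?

-137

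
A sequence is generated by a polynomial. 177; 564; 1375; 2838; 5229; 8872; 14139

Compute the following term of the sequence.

Δ: 387 , 811 , 1463 , 2391 , 3643 , 5267
Δ²: 424 , 652 , 928 , 1252 , 1624
Δ³: 228 , 276 , 324 , 372
Δ⁴: 48 , 48 , 48
Fourth differences constant at 48.
372 + 48 = 420;  1624 + 420 = 2044;  5267 + 2044 = 7311;  14139 + 7311 = 21450

21450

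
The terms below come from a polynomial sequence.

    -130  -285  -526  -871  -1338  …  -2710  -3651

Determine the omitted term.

Using the first 5 terms:
First differences: -155  -241  -345  -467
Second differences: -86  -104  -122
Third differences: -18  -18
Constant third difference = -18.
Extend forward: -122 − 18 = -140;  -467 − 140 = -607;  -1338 − 607 = -1945

-1945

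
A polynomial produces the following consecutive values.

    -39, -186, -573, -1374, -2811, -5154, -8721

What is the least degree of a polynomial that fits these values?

4

Δ: -147, -387, -801, -1437, -2343, -3567
Δ²: -240, -414, -636, -906, -1224
Δ³: -174, -222, -270, -318
Δ⁴: -48, -48, -48
The fourth differences are constant, so the polynomial has degree 4.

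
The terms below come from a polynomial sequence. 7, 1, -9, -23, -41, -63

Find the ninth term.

-153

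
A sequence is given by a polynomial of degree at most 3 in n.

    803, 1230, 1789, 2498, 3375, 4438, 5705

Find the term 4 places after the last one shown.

13173

427  559  709  877  1063  1267
132  150  168  186  204
18  18  18  18
The third differences are constant (18).
204 + 18 = 222;  1267 + 222 = 1489;  5705 + 1489 = 7194
222 + 18 = 240;  1489 + 240 = 1729;  7194 + 1729 = 8923
240 + 18 = 258;  1729 + 258 = 1987;  8923 + 1987 = 10910
258 + 18 = 276;  1987 + 276 = 2263;  10910 + 2263 = 13173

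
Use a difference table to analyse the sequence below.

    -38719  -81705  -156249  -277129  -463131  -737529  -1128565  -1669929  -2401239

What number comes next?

Δ: -42986 , -74544 , -120880 , -186002 , -274398 , -391036 , -541364 , -731310
Δ²: -31558 , -46336 , -65122 , -88396 , -116638 , -150328 , -189946
Δ³: -14778 , -18786 , -23274 , -28242 , -33690 , -39618
Δ⁴: -4008 , -4488 , -4968 , -5448 , -5928
Δ⁵: -480 , -480 , -480 , -480
The fifth differences are constant (-480).
-5928 − 480 = -6408;  -39618 − 6408 = -46026;  -189946 − 46026 = -235972;  -731310 − 235972 = -967282;  -2401239 − 967282 = -3368521

-3368521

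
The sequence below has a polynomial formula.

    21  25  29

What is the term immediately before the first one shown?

17

D1: 4, 4
The first differences are constant at 4.
Work back: 21 − 4 = 17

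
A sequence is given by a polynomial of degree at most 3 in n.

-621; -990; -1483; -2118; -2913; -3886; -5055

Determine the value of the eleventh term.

D1: -369 , -493 , -635 , -795 , -973 , -1169
D2: -124 , -142 , -160 , -178 , -196
D3: -18 , -18 , -18 , -18
The third differences are constant (-18).
-196 − 18 = -214;  -1169 − 214 = -1383;  -5055 − 1383 = -6438
-214 − 18 = -232;  -1383 − 232 = -1615;  -6438 − 1615 = -8053
-232 − 18 = -250;  -1615 − 250 = -1865;  -8053 − 1865 = -9918
-250 − 18 = -268;  -1865 − 268 = -2133;  -9918 − 2133 = -12051

-12051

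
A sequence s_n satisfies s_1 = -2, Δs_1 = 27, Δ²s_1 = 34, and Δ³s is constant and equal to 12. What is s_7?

910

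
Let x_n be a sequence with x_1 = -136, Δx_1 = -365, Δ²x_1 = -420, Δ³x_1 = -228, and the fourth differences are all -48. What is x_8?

-21171

Build the table forward from the leading diagonal:
D4: -48, -48, -48, -48, -48, -48, -48, -48
D3: -228, -276, -324, -372, -420, -468, -516, -564
D2: -420, -648, -924, -1248, -1620, -2040, -2508, -3024
D1: -365, -785, -1433, -2357, -3605, -5225, -7265, -9773
x: -136, -501, -1286, -2719, -5076, -8681, -13906, -21171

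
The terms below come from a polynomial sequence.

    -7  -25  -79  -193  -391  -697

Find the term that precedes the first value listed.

First differences: -18, -54, -114, -198, -306
Second differences: -36, -60, -84, -108
Third differences: -24, -24, -24
The third differences are constant at -24.
Work back: -36 + 24 = -12;  -18 + 12 = -6;  -7 + 6 = -1

-1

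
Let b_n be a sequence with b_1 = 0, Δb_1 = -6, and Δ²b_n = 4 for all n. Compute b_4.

Build the table forward from the leading diagonal:
D2: 4  4  4  4
D1: -6  -2  2  6
b: 0  -6  -8  -6

-6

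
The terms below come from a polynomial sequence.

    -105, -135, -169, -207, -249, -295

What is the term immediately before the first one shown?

-30  -34  -38  -42  -46
-4  -4  -4  -4
The second differences are constant at -4.
Work back: -30 + 4 = -26;  -105 + 26 = -79

-79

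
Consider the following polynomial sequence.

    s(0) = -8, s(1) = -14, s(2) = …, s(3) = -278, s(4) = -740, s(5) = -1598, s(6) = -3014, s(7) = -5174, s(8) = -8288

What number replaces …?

-74

Using the last 6 terms:
-462, -858, -1416, -2160, -3114
-396, -558, -744, -954
-162, -186, -210
-24, -24
Constant fourth difference = -24.
Extend backward: -162 + 24 = -138;  -396 + 138 = -258;  -462 + 258 = -204;  -278 + 204 = -74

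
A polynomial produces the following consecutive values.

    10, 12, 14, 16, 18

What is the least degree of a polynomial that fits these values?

First differences: 2, 2, 2, 2
The first differences are constant, so the polynomial has degree 1.

1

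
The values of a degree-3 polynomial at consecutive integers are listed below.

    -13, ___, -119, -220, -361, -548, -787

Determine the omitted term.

-52

Using the last 5 terms:
First differences: -101  -141  -187  -239
Second differences: -40  -46  -52
Third differences: -6  -6
Constant third difference = -6.
Extend backward: -40 + 6 = -34;  -101 + 34 = -67;  -119 + 67 = -52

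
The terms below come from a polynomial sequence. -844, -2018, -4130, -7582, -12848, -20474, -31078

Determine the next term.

-45350

Δ: -1174, -2112, -3452, -5266, -7626, -10604
Δ²: -938, -1340, -1814, -2360, -2978
Δ³: -402, -474, -546, -618
Δ⁴: -72, -72, -72
Constant fourth difference = -72, so extend:
-618 − 72 = -690;  -2978 − 690 = -3668;  -10604 − 3668 = -14272;  -31078 − 14272 = -45350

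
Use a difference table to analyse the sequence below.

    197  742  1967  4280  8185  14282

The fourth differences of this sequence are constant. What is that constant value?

96

D1: 545, 1225, 2313, 3905, 6097
D2: 680, 1088, 1592, 2192
D3: 408, 504, 600
D4: 96, 96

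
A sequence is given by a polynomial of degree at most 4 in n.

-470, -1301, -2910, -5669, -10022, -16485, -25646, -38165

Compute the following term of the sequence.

Δ: -831, -1609, -2759, -4353, -6463, -9161, -12519
Δ²: -778, -1150, -1594, -2110, -2698, -3358
Δ³: -372, -444, -516, -588, -660
Δ⁴: -72, -72, -72, -72
Fourth differences constant at -72.
-660 − 72 = -732;  -3358 − 732 = -4090;  -12519 − 4090 = -16609;  -38165 − 16609 = -54774

-54774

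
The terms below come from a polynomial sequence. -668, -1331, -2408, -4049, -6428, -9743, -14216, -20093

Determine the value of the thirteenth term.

First differences: -663, -1077, -1641, -2379, -3315, -4473, -5877
Second differences: -414, -564, -738, -936, -1158, -1404
Third differences: -150, -174, -198, -222, -246
Fourth differences: -24, -24, -24, -24
Fourth differences constant at -24.
-246 − 24 = -270;  -1404 − 270 = -1674;  -5877 − 1674 = -7551;  -20093 − 7551 = -27644
-270 − 24 = -294;  -1674 − 294 = -1968;  -7551 − 1968 = -9519;  -27644 − 9519 = -37163
-294 − 24 = -318;  -1968 − 318 = -2286;  -9519 − 2286 = -11805;  -37163 − 11805 = -48968
-318 − 24 = -342;  -2286 − 342 = -2628;  -11805 − 2628 = -14433;  -48968 − 14433 = -63401
-342 − 24 = -366;  -2628 − 366 = -2994;  -14433 − 2994 = -17427;  -63401 − 17427 = -80828

-80828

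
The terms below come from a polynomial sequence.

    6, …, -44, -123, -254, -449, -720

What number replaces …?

Using the last 5 terms:
-79, -131, -195, -271
-52, -64, -76
-12, -12
Constant third difference = -12.
Extend backward: -52 + 12 = -40;  -79 + 40 = -39;  -44 + 39 = -5

-5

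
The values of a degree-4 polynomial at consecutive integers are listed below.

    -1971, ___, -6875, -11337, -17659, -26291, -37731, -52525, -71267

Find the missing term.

-3871

Using the last 7 terms:
Δ: -4462, -6322, -8632, -11440, -14794, -18742
Δ²: -1860, -2310, -2808, -3354, -3948
Δ³: -450, -498, -546, -594
Δ⁴: -48, -48, -48
Constant fourth difference = -48.
Extend backward: -450 + 48 = -402;  -1860 + 402 = -1458;  -4462 + 1458 = -3004;  -6875 + 3004 = -3871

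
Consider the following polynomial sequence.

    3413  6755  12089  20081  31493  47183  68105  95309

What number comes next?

D1: 3342 , 5334 , 7992 , 11412 , 15690 , 20922 , 27204
D2: 1992 , 2658 , 3420 , 4278 , 5232 , 6282
D3: 666 , 762 , 858 , 954 , 1050
D4: 96 , 96 , 96 , 96
The fourth differences are constant (96).
1050 + 96 = 1146;  6282 + 1146 = 7428;  27204 + 7428 = 34632;  95309 + 34632 = 129941

129941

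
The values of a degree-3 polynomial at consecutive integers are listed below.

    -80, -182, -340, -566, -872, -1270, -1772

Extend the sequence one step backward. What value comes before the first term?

-22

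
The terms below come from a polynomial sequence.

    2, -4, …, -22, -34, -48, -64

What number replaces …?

-12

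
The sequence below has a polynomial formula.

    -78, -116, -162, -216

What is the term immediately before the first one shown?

-48

First differences: -38  -46  -54
Second differences: -8  -8
The second differences are constant at -8.
Work back: -38 + 8 = -30;  -78 + 30 = -48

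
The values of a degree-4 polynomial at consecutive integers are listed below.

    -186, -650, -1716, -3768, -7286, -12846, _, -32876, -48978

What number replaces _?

Using the first 6 terms:
First differences: -464, -1066, -2052, -3518, -5560
Second differences: -602, -986, -1466, -2042
Third differences: -384, -480, -576
Fourth differences: -96, -96
Constant fourth difference = -96.
Extend forward: -576 − 96 = -672;  -2042 − 672 = -2714;  -5560 − 2714 = -8274;  -12846 − 8274 = -21120

-21120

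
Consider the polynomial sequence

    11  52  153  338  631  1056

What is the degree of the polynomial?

3

41, 101, 185, 293, 425
60, 84, 108, 132
24, 24, 24
The third differences are constant, so the polynomial has degree 3.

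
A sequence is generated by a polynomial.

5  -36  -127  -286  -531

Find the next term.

-880

First differences: -41 , -91 , -159 , -245
Second differences: -50 , -68 , -86
Third differences: -18 , -18
Third differences constant at -18.
-86 − 18 = -104;  -245 − 104 = -349;  -531 − 349 = -880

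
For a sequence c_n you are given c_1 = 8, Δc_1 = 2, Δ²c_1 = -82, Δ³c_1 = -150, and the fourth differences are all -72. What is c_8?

-9470

Build the table forward from the leading diagonal:
D4: -72, -72, -72, -72, -72, -72, -72, -72
D3: -150, -222, -294, -366, -438, -510, -582, -654
D2: -82, -232, -454, -748, -1114, -1552, -2062, -2644
D1: 2, -80, -312, -766, -1514, -2628, -4180, -6242
c: 8, 10, -70, -382, -1148, -2662, -5290, -9470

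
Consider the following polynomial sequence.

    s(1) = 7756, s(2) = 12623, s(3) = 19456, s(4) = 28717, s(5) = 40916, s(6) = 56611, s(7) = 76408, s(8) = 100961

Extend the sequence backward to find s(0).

4441

4867, 6833, 9261, 12199, 15695, 19797, 24553
1966, 2428, 2938, 3496, 4102, 4756
462, 510, 558, 606, 654
48, 48, 48, 48
The fourth differences are constant at 48.
Work back: 462 − 48 = 414;  1966 − 414 = 1552;  4867 − 1552 = 3315;  7756 − 3315 = 4441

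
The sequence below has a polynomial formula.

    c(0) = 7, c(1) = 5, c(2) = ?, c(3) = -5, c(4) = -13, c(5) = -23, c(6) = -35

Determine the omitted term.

Using the last 4 terms:
First differences: -8  -10  -12
Second differences: -2  -2
Constant second difference = -2.
Extend backward: -8 + 2 = -6;  -5 + 6 = 1

1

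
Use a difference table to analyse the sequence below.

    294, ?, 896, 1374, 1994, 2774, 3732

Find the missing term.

Using the last 5 terms:
First differences: 478  620  780  958
Second differences: 142  160  178
Third differences: 18  18
Constant third difference = 18.
Extend backward: 142 − 18 = 124;  478 − 124 = 354;  896 − 354 = 542

542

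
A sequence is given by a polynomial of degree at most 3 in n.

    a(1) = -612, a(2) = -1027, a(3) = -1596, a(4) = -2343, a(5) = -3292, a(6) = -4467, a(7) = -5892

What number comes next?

Δ: -415, -569, -747, -949, -1175, -1425
Δ²: -154, -178, -202, -226, -250
Δ³: -24, -24, -24, -24
Third differences constant at -24.
-250 − 24 = -274;  -1425 − 274 = -1699;  -5892 − 1699 = -7591

-7591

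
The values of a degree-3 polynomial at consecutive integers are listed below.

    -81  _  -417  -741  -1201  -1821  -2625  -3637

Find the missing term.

Using the last 6 terms:
First differences: -324  -460  -620  -804  -1012
Second differences: -136  -160  -184  -208
Third differences: -24  -24  -24
Constant third difference = -24.
Extend backward: -136 + 24 = -112;  -324 + 112 = -212;  -417 + 212 = -205

-205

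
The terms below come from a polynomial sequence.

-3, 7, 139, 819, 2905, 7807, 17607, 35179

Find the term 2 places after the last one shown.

109815

10, 132, 680, 2086, 4902, 9800, 17572
122, 548, 1406, 2816, 4898, 7772
426, 858, 1410, 2082, 2874
432, 552, 672, 792
120, 120, 120
Constant fifth difference = 120, so extend:
792 + 120 = 912;  2874 + 912 = 3786;  7772 + 3786 = 11558;  17572 + 11558 = 29130;  35179 + 29130 = 64309
912 + 120 = 1032;  3786 + 1032 = 4818;  11558 + 4818 = 16376;  29130 + 16376 = 45506;  64309 + 45506 = 109815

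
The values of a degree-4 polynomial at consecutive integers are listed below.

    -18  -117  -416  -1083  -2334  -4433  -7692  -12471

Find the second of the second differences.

-368

First differences: -99, -299, -667, -1251, -2099, -3259, -4779
Second differences: -200, -368, -584, -848, -1160, -1520
Third differences: -168, -216, -264, -312, -360
Fourth differences: -48, -48, -48, -48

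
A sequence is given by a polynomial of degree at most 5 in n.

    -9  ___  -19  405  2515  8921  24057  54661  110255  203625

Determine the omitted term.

-23

Using the last 8 terms:
424, 2110, 6406, 15136, 30604, 55594, 93370
1686, 4296, 8730, 15468, 24990, 37776
2610, 4434, 6738, 9522, 12786
1824, 2304, 2784, 3264
480, 480, 480
Constant fifth difference = 480.
Extend backward: 1824 − 480 = 1344;  2610 − 1344 = 1266;  1686 − 1266 = 420;  424 − 420 = 4;  -19 − 4 = -23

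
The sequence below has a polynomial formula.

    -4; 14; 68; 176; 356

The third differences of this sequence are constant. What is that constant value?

18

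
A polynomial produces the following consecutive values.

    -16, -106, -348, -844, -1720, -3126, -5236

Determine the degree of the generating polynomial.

D1: -90, -242, -496, -876, -1406, -2110
D2: -152, -254, -380, -530, -704
D3: -102, -126, -150, -174
D4: -24, -24, -24
The fourth differences are constant, so the polynomial has degree 4.

4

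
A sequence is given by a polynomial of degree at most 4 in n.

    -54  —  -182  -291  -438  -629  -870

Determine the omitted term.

-105

Using the last 5 terms:
Δ: -109, -147, -191, -241
Δ²: -38, -44, -50
Δ³: -6, -6
Constant third difference = -6.
Extend backward: -38 + 6 = -32;  -109 + 32 = -77;  -182 + 77 = -105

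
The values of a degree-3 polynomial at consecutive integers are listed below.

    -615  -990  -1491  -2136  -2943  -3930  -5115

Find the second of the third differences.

Δ: -375, -501, -645, -807, -987, -1185
Δ²: -126, -144, -162, -180, -198
Δ³: -18, -18, -18, -18

-18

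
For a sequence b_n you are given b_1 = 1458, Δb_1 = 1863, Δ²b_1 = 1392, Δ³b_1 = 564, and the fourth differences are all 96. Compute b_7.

Build the table forward from the leading diagonal:
Δ⁴: 96, 96, 96, 96, 96, 96, 96
Δ³: 564, 660, 756, 852, 948, 1044, 1140
Δ²: 1392, 1956, 2616, 3372, 4224, 5172, 6216
Δ: 1863, 3255, 5211, 7827, 11199, 15423, 20595
b: 1458, 3321, 6576, 11787, 19614, 30813, 46236

46236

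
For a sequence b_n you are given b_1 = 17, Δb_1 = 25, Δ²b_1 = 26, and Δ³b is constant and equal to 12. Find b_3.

Build the table forward from the leading diagonal:
D3: 12  12  12
D2: 26  38  50
D1: 25  51  89
b: 17  42  93

93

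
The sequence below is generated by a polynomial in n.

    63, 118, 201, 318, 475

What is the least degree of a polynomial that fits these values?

3

D1: 55, 83, 117, 157
D2: 28, 34, 40
D3: 6, 6
The third differences are constant, so the polynomial has degree 3.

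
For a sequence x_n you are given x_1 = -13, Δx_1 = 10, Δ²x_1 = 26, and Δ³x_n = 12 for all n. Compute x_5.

Build the table forward from the leading diagonal:
D3: 12, 12, 12, 12, 12
D2: 26, 38, 50, 62, 74
D1: 10, 36, 74, 124, 186
x: -13, -3, 33, 107, 231

231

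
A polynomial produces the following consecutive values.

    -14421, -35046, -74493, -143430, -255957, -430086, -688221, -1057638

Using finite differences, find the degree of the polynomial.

First differences: -20625, -39447, -68937, -112527, -174129, -258135, -369417
Second differences: -18822, -29490, -43590, -61602, -84006, -111282
Third differences: -10668, -14100, -18012, -22404, -27276
Fourth differences: -3432, -3912, -4392, -4872
Fifth differences: -480, -480, -480
The fifth differences are constant, so the polynomial has degree 5.

5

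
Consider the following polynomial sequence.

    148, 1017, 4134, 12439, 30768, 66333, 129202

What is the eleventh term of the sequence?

Δ: 869, 3117, 8305, 18329, 35565, 62869
Δ²: 2248, 5188, 10024, 17236, 27304
Δ³: 2940, 4836, 7212, 10068
Δ⁴: 1896, 2376, 2856
Δ⁵: 480, 480
The fifth differences are constant (480).
2856 + 480 = 3336;  10068 + 3336 = 13404;  27304 + 13404 = 40708;  62869 + 40708 = 103577;  129202 + 103577 = 232779
3336 + 480 = 3816;  13404 + 3816 = 17220;  40708 + 17220 = 57928;  103577 + 57928 = 161505;  232779 + 161505 = 394284
3816 + 480 = 4296;  17220 + 4296 = 21516;  57928 + 21516 = 79444;  161505 + 79444 = 240949;  394284 + 240949 = 635233
4296 + 480 = 4776;  21516 + 4776 = 26292;  79444 + 26292 = 105736;  240949 + 105736 = 346685;  635233 + 346685 = 981918

981918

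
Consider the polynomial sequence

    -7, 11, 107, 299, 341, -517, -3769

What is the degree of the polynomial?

First differences: 18, 96, 192, 42, -858, -3252
Second differences: 78, 96, -150, -900, -2394
Third differences: 18, -246, -750, -1494
Fourth differences: -264, -504, -744
Fifth differences: -240, -240
The fifth differences are constant, so the polynomial has degree 5.

5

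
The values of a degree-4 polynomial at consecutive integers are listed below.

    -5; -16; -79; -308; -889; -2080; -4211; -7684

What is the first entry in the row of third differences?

D1: -11, -63, -229, -581, -1191, -2131, -3473
D2: -52, -166, -352, -610, -940, -1342
D3: -114, -186, -258, -330, -402
D4: -72, -72, -72, -72

-114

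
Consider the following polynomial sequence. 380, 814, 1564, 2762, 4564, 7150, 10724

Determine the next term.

15514

Δ: 434  750  1198  1802  2586  3574
Δ²: 316  448  604  784  988
Δ³: 132  156  180  204
Δ⁴: 24  24  24
Fourth differences constant at 24.
204 + 24 = 228;  988 + 228 = 1216;  3574 + 1216 = 4790;  10724 + 4790 = 15514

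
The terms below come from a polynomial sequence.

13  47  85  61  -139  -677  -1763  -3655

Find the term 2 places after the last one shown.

-11129

First differences: 34  38  -24  -200  -538  -1086  -1892
Second differences: 4  -62  -176  -338  -548  -806
Third differences: -66  -114  -162  -210  -258
Fourth differences: -48  -48  -48  -48
Fourth differences constant at -48.
-258 − 48 = -306;  -806 − 306 = -1112;  -1892 − 1112 = -3004;  -3655 − 3004 = -6659
-306 − 48 = -354;  -1112 − 354 = -1466;  -3004 − 1466 = -4470;  -6659 − 4470 = -11129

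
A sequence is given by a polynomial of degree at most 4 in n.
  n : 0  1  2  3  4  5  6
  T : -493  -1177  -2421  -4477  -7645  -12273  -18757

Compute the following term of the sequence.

-684 , -1244 , -2056 , -3168 , -4628 , -6484
-560 , -812 , -1112 , -1460 , -1856
-252 , -300 , -348 , -396
-48 , -48 , -48
Constant fourth difference = -48, so extend:
-396 − 48 = -444;  -1856 − 444 = -2300;  -6484 − 2300 = -8784;  -18757 − 8784 = -27541

-27541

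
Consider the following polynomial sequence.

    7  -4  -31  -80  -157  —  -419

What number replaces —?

-268

Using the first 5 terms:
D1: -11, -27, -49, -77
D2: -16, -22, -28
D3: -6, -6
Constant third difference = -6.
Extend forward: -28 − 6 = -34;  -77 − 34 = -111;  -157 − 111 = -268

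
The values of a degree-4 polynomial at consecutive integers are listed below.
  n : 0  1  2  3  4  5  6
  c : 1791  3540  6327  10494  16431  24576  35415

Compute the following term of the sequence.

1749, 2787, 4167, 5937, 8145, 10839
1038, 1380, 1770, 2208, 2694
342, 390, 438, 486
48, 48, 48
Fourth differences constant at 48.
486 + 48 = 534;  2694 + 534 = 3228;  10839 + 3228 = 14067;  35415 + 14067 = 49482

49482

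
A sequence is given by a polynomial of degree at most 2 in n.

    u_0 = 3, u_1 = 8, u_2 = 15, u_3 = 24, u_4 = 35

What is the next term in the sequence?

5 , 7 , 9 , 11
2 , 2 , 2
Second differences constant at 2.
11 + 2 = 13;  35 + 13 = 48

48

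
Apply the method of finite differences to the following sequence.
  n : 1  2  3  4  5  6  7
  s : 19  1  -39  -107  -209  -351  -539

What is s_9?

-1077

D1: -18 , -40 , -68 , -102 , -142 , -188
D2: -22 , -28 , -34 , -40 , -46
D3: -6 , -6 , -6 , -6
Constant third difference = -6, so extend:
-46 − 6 = -52;  -188 − 52 = -240;  -539 − 240 = -779
-52 − 6 = -58;  -240 − 58 = -298;  -779 − 298 = -1077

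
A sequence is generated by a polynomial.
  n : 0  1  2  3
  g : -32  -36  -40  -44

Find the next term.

-48

Δ: -4  -4  -4
Constant first difference = -4, so extend:
-44 − 4 = -48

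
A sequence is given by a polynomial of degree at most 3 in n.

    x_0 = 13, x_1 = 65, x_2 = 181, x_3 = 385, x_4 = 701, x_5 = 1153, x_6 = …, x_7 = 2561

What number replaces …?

1765

Using the first 6 terms:
52  116  204  316  452
64  88  112  136
24  24  24
Constant third difference = 24.
Extend forward: 136 + 24 = 160;  452 + 160 = 612;  1153 + 612 = 1765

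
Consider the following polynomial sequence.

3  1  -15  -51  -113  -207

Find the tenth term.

-2, -16, -36, -62, -94
-14, -20, -26, -32
-6, -6, -6
Third differences constant at -6.
-32 − 6 = -38;  -94 − 38 = -132;  -207 − 132 = -339
-38 − 6 = -44;  -132 − 44 = -176;  -339 − 176 = -515
-44 − 6 = -50;  -176 − 50 = -226;  -515 − 226 = -741
-50 − 6 = -56;  -226 − 56 = -282;  -741 − 282 = -1023

-1023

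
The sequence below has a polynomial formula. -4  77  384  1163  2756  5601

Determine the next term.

10232

D1: 81, 307, 779, 1593, 2845
D2: 226, 472, 814, 1252
D3: 246, 342, 438
D4: 96, 96
Fourth differences constant at 96.
438 + 96 = 534;  1252 + 534 = 1786;  2845 + 1786 = 4631;  5601 + 4631 = 10232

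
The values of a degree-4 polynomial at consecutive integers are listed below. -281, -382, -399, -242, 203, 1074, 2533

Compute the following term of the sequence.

Δ: -101, -17, 157, 445, 871, 1459
Δ²: 84, 174, 288, 426, 588
Δ³: 90, 114, 138, 162
Δ⁴: 24, 24, 24
Fourth differences constant at 24.
162 + 24 = 186;  588 + 186 = 774;  1459 + 774 = 2233;  2533 + 2233 = 4766

4766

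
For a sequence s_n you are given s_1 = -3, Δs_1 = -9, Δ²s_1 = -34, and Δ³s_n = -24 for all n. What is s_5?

-339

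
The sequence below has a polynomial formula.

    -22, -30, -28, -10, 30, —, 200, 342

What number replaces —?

98

Using the first 5 terms:
-8, 2, 18, 40
10, 16, 22
6, 6
Constant third difference = 6.
Extend forward: 22 + 6 = 28;  40 + 28 = 68;  30 + 68 = 98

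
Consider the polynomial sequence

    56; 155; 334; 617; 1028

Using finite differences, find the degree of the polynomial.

3

99, 179, 283, 411
80, 104, 128
24, 24
The third differences are constant, so the polynomial has degree 3.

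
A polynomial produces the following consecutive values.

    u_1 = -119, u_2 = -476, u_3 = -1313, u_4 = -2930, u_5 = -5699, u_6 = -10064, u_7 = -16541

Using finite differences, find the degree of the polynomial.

4

-357, -837, -1617, -2769, -4365, -6477
-480, -780, -1152, -1596, -2112
-300, -372, -444, -516
-72, -72, -72
The fourth differences are constant, so the polynomial has degree 4.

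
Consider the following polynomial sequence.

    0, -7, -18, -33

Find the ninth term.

-168

Δ: -7  -11  -15
Δ²: -4  -4
Constant second difference = -4, so extend:
-15 − 4 = -19;  -33 − 19 = -52
-19 − 4 = -23;  -52 − 23 = -75
-23 − 4 = -27;  -75 − 27 = -102
-27 − 4 = -31;  -102 − 31 = -133
-31 − 4 = -35;  -133 − 35 = -168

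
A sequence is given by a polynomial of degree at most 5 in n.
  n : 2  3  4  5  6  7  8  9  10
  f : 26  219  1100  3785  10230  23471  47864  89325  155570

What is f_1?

5

193, 881, 2685, 6445, 13241, 24393, 41461, 66245
688, 1804, 3760, 6796, 11152, 17068, 24784
1116, 1956, 3036, 4356, 5916, 7716
840, 1080, 1320, 1560, 1800
240, 240, 240, 240
The fifth differences are constant at 240.
Work back: 840 − 240 = 600;  1116 − 600 = 516;  688 − 516 = 172;  193 − 172 = 21;  26 − 21 = 5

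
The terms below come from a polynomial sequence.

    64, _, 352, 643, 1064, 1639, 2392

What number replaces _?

167

Using the last 5 terms:
291  421  575  753
130  154  178
24  24
Constant third difference = 24.
Extend backward: 130 − 24 = 106;  291 − 106 = 185;  352 − 185 = 167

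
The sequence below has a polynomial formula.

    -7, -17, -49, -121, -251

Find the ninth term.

-1711

D1: -10, -32, -72, -130
D2: -22, -40, -58
D3: -18, -18
Third differences constant at -18.
-58 − 18 = -76;  -130 − 76 = -206;  -251 − 206 = -457
-76 − 18 = -94;  -206 − 94 = -300;  -457 − 300 = -757
-94 − 18 = -112;  -300 − 112 = -412;  -757 − 412 = -1169
-112 − 18 = -130;  -412 − 130 = -542;  -1169 − 542 = -1711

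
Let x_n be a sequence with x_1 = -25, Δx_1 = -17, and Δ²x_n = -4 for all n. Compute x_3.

Build the table forward from the leading diagonal:
Δ²: -4, -4, -4
Δ: -17, -21, -25
x: -25, -42, -63

-63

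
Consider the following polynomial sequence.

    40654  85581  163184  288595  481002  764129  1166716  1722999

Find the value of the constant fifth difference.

Δ: 44927, 77603, 125411, 192407, 283127, 402587, 556283
Δ²: 32676, 47808, 66996, 90720, 119460, 153696
Δ³: 15132, 19188, 23724, 28740, 34236
Δ⁴: 4056, 4536, 5016, 5496
Δ⁵: 480, 480, 480

480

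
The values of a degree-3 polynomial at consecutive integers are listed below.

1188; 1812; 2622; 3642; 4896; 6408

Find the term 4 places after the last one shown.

15516

D1: 624 , 810 , 1020 , 1254 , 1512
D2: 186 , 210 , 234 , 258
D3: 24 , 24 , 24
The third differences are constant (24).
258 + 24 = 282;  1512 + 282 = 1794;  6408 + 1794 = 8202
282 + 24 = 306;  1794 + 306 = 2100;  8202 + 2100 = 10302
306 + 24 = 330;  2100 + 330 = 2430;  10302 + 2430 = 12732
330 + 24 = 354;  2430 + 354 = 2784;  12732 + 2784 = 15516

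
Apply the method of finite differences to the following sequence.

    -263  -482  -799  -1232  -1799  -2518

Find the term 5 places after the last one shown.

-9023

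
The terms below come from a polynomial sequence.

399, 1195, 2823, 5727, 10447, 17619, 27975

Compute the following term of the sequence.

42343

Δ: 796 , 1628 , 2904 , 4720 , 7172 , 10356
Δ²: 832 , 1276 , 1816 , 2452 , 3184
Δ³: 444 , 540 , 636 , 732
Δ⁴: 96 , 96 , 96
The fourth differences are constant (96).
732 + 96 = 828;  3184 + 828 = 4012;  10356 + 4012 = 14368;  27975 + 14368 = 42343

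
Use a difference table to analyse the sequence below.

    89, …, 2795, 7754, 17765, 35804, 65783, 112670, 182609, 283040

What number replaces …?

728

Using the last 8 terms:
Δ: 4959, 10011, 18039, 29979, 46887, 69939, 100431
Δ²: 5052, 8028, 11940, 16908, 23052, 30492
Δ³: 2976, 3912, 4968, 6144, 7440
Δ⁴: 936, 1056, 1176, 1296
Δ⁵: 120, 120, 120
Constant fifth difference = 120.
Extend backward: 936 − 120 = 816;  2976 − 816 = 2160;  5052 − 2160 = 2892;  4959 − 2892 = 2067;  2795 − 2067 = 728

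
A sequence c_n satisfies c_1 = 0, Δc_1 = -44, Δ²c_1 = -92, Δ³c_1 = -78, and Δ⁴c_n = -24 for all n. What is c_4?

-486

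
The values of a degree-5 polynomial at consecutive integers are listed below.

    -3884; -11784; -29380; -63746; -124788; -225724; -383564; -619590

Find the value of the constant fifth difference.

D1: -7900, -17596, -34366, -61042, -100936, -157840, -236026
D2: -9696, -16770, -26676, -39894, -56904, -78186
D3: -7074, -9906, -13218, -17010, -21282
D4: -2832, -3312, -3792, -4272
D5: -480, -480, -480

-480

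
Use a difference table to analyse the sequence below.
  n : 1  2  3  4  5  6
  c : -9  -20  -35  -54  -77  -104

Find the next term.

-135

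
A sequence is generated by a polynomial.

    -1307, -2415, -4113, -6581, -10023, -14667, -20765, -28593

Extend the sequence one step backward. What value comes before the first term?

First differences: -1108  -1698  -2468  -3442  -4644  -6098  -7828
Second differences: -590  -770  -974  -1202  -1454  -1730
Third differences: -180  -204  -228  -252  -276
Fourth differences: -24  -24  -24  -24
The fourth differences are constant at -24.
Work back: -180 + 24 = -156;  -590 + 156 = -434;  -1108 + 434 = -674;  -1307 + 674 = -633

-633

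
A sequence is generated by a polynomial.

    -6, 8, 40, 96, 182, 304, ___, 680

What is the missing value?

Using the first 6 terms:
Δ: 14, 32, 56, 86, 122
Δ²: 18, 24, 30, 36
Δ³: 6, 6, 6
Constant third difference = 6.
Extend forward: 36 + 6 = 42;  122 + 42 = 164;  304 + 164 = 468

468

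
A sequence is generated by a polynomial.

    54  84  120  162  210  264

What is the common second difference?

6

Δ: 30, 36, 42, 48, 54
Δ²: 6, 6, 6, 6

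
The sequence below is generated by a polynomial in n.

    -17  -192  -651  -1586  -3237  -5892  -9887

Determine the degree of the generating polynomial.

4

First differences: -175, -459, -935, -1651, -2655, -3995
Second differences: -284, -476, -716, -1004, -1340
Third differences: -192, -240, -288, -336
Fourth differences: -48, -48, -48
The fourth differences are constant, so the polynomial has degree 4.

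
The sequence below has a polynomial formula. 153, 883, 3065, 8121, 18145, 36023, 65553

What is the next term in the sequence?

111565

730, 2182, 5056, 10024, 17878, 29530
1452, 2874, 4968, 7854, 11652
1422, 2094, 2886, 3798
672, 792, 912
120, 120
Constant fifth difference = 120, so extend:
912 + 120 = 1032;  3798 + 1032 = 4830;  11652 + 4830 = 16482;  29530 + 16482 = 46012;  65553 + 46012 = 111565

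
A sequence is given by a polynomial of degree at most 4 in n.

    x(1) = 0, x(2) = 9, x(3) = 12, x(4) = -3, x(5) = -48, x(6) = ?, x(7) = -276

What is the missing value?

Using the first 5 terms:
First differences: 9, 3, -15, -45
Second differences: -6, -18, -30
Third differences: -12, -12
Constant third difference = -12.
Extend forward: -30 − 12 = -42;  -45 − 42 = -87;  -48 − 87 = -135

-135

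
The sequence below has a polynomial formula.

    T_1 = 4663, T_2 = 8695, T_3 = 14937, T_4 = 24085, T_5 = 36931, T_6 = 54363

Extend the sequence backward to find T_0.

First differences: 4032  6242  9148  12846  17432
Second differences: 2210  2906  3698  4586
Third differences: 696  792  888
Fourth differences: 96  96
The fourth differences are constant at 96.
Work back: 696 − 96 = 600;  2210 − 600 = 1610;  4032 − 1610 = 2422;  4663 − 2422 = 2241

2241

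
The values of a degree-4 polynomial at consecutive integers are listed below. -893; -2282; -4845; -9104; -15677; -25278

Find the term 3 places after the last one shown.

Δ: -1389, -2563, -4259, -6573, -9601
Δ²: -1174, -1696, -2314, -3028
Δ³: -522, -618, -714
Δ⁴: -96, -96
Constant fourth difference = -96, so extend:
-714 − 96 = -810;  -3028 − 810 = -3838;  -9601 − 3838 = -13439;  -25278 − 13439 = -38717
-810 − 96 = -906;  -3838 − 906 = -4744;  -13439 − 4744 = -18183;  -38717 − 18183 = -56900
-906 − 96 = -1002;  -4744 − 1002 = -5746;  -18183 − 5746 = -23929;  -56900 − 23929 = -80829

-80829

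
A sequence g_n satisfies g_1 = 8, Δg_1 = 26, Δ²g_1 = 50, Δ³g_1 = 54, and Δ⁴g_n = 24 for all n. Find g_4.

290

Build the table forward from the leading diagonal:
Fourth differences: 24, 24, 24, 24
Third differences: 54, 78, 102, 126
Second differences: 50, 104, 182, 284
First differences: 26, 76, 180, 362
g: 8, 34, 110, 290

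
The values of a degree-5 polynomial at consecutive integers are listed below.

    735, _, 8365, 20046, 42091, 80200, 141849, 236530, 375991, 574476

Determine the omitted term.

Using the last 8 terms:
First differences: 11681  22045  38109  61649  94681  139461  198485
Second differences: 10364  16064  23540  33032  44780  59024
Third differences: 5700  7476  9492  11748  14244
Fourth differences: 1776  2016  2256  2496
Fifth differences: 240  240  240
Constant fifth difference = 240.
Extend backward: 1776 − 240 = 1536;  5700 − 1536 = 4164;  10364 − 4164 = 6200;  11681 − 6200 = 5481;  8365 − 5481 = 2884

2884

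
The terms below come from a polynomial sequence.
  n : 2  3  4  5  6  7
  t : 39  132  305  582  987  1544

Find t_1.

2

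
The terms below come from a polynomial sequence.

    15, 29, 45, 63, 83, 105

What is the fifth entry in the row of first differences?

22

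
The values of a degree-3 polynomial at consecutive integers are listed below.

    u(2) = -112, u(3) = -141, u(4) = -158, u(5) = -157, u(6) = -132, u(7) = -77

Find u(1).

-77

Δ: -29  -17  1  25  55
Δ²: 12  18  24  30
Δ³: 6  6  6
The third differences are constant at 6.
Work back: 12 − 6 = 6;  -29 − 6 = -35;  -112 + 35 = -77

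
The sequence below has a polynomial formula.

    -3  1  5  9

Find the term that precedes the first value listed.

-7

4  4  4
The first differences are constant at 4.
Work back: -3 − 4 = -7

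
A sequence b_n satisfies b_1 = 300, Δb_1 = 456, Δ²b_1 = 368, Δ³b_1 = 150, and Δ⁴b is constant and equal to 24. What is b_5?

4956

Build the table forward from the leading diagonal:
Fourth differences: 24  24  24  24  24
Third differences: 150  174  198  222  246
Second differences: 368  518  692  890  1112
First differences: 456  824  1342  2034  2924
b: 300  756  1580  2922  4956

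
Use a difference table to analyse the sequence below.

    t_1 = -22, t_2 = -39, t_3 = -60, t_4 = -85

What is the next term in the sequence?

-114

Δ: -17  -21  -25
Δ²: -4  -4
Second differences constant at -4.
-25 − 4 = -29;  -85 − 29 = -114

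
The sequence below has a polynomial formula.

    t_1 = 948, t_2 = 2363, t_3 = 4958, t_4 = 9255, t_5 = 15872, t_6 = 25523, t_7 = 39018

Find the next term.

57263

Δ: 1415, 2595, 4297, 6617, 9651, 13495
Δ²: 1180, 1702, 2320, 3034, 3844
Δ³: 522, 618, 714, 810
Δ⁴: 96, 96, 96
Constant fourth difference = 96, so extend:
810 + 96 = 906;  3844 + 906 = 4750;  13495 + 4750 = 18245;  39018 + 18245 = 57263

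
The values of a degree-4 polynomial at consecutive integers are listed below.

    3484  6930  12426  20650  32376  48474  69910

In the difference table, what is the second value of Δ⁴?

D1: 3446, 5496, 8224, 11726, 16098, 21436
D2: 2050, 2728, 3502, 4372, 5338
D3: 678, 774, 870, 966
D4: 96, 96, 96

96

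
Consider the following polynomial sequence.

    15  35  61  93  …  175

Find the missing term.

131

Using the first 4 terms:
Δ: 20  26  32
Δ²: 6  6
Constant second difference = 6.
Extend forward: 32 + 6 = 38;  93 + 38 = 131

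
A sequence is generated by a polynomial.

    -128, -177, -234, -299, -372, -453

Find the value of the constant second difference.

-8

First differences: -49, -57, -65, -73, -81
Second differences: -8, -8, -8, -8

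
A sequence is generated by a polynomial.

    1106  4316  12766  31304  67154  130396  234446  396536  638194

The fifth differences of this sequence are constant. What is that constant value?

480

D1: 3210, 8450, 18538, 35850, 63242, 104050, 162090, 241658
D2: 5240, 10088, 17312, 27392, 40808, 58040, 79568
D3: 4848, 7224, 10080, 13416, 17232, 21528
D4: 2376, 2856, 3336, 3816, 4296
D5: 480, 480, 480, 480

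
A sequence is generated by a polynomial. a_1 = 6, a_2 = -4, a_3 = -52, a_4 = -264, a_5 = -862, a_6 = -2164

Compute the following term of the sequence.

Δ: -10, -48, -212, -598, -1302
Δ²: -38, -164, -386, -704
Δ³: -126, -222, -318
Δ⁴: -96, -96
Constant fourth difference = -96, so extend:
-318 − 96 = -414;  -704 − 414 = -1118;  -1302 − 1118 = -2420;  -2164 − 2420 = -4584

-4584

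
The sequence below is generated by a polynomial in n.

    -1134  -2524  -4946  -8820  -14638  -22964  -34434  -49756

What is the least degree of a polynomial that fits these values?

D1: -1390, -2422, -3874, -5818, -8326, -11470, -15322
D2: -1032, -1452, -1944, -2508, -3144, -3852
D3: -420, -492, -564, -636, -708
D4: -72, -72, -72, -72
The fourth differences are constant, so the polynomial has degree 4.

4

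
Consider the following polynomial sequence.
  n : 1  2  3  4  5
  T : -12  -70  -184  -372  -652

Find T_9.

-3052

Δ: -58  -114  -188  -280
Δ²: -56  -74  -92
Δ³: -18  -18
Constant third difference = -18, so extend:
-92 − 18 = -110;  -280 − 110 = -390;  -652 − 390 = -1042
-110 − 18 = -128;  -390 − 128 = -518;  -1042 − 518 = -1560
-128 − 18 = -146;  -518 − 146 = -664;  -1560 − 664 = -2224
-146 − 18 = -164;  -664 − 164 = -828;  -2224 − 828 = -3052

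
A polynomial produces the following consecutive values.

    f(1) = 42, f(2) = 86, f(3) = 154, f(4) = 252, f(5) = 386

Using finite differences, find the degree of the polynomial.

3

First differences: 44, 68, 98, 134
Second differences: 24, 30, 36
Third differences: 6, 6
The third differences are constant, so the polynomial has degree 3.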